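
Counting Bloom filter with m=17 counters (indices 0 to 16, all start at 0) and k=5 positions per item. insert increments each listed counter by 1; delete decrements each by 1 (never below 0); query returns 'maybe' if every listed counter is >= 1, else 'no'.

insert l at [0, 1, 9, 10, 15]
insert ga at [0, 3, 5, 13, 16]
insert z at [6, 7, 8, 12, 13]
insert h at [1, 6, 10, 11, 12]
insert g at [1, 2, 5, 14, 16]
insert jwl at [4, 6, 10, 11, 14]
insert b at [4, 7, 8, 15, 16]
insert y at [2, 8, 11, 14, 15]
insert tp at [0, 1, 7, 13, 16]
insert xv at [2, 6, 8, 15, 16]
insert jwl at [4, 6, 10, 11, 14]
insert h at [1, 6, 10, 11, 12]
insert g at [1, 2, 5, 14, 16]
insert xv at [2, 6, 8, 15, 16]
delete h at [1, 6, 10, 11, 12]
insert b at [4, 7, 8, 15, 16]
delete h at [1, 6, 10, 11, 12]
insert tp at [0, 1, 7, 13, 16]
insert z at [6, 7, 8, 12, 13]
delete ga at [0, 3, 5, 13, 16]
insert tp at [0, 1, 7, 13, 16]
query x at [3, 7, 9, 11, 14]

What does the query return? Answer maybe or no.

Answer: no

Derivation:
Step 1: insert l at [0, 1, 9, 10, 15] -> counters=[1,1,0,0,0,0,0,0,0,1,1,0,0,0,0,1,0]
Step 2: insert ga at [0, 3, 5, 13, 16] -> counters=[2,1,0,1,0,1,0,0,0,1,1,0,0,1,0,1,1]
Step 3: insert z at [6, 7, 8, 12, 13] -> counters=[2,1,0,1,0,1,1,1,1,1,1,0,1,2,0,1,1]
Step 4: insert h at [1, 6, 10, 11, 12] -> counters=[2,2,0,1,0,1,2,1,1,1,2,1,2,2,0,1,1]
Step 5: insert g at [1, 2, 5, 14, 16] -> counters=[2,3,1,1,0,2,2,1,1,1,2,1,2,2,1,1,2]
Step 6: insert jwl at [4, 6, 10, 11, 14] -> counters=[2,3,1,1,1,2,3,1,1,1,3,2,2,2,2,1,2]
Step 7: insert b at [4, 7, 8, 15, 16] -> counters=[2,3,1,1,2,2,3,2,2,1,3,2,2,2,2,2,3]
Step 8: insert y at [2, 8, 11, 14, 15] -> counters=[2,3,2,1,2,2,3,2,3,1,3,3,2,2,3,3,3]
Step 9: insert tp at [0, 1, 7, 13, 16] -> counters=[3,4,2,1,2,2,3,3,3,1,3,3,2,3,3,3,4]
Step 10: insert xv at [2, 6, 8, 15, 16] -> counters=[3,4,3,1,2,2,4,3,4,1,3,3,2,3,3,4,5]
Step 11: insert jwl at [4, 6, 10, 11, 14] -> counters=[3,4,3,1,3,2,5,3,4,1,4,4,2,3,4,4,5]
Step 12: insert h at [1, 6, 10, 11, 12] -> counters=[3,5,3,1,3,2,6,3,4,1,5,5,3,3,4,4,5]
Step 13: insert g at [1, 2, 5, 14, 16] -> counters=[3,6,4,1,3,3,6,3,4,1,5,5,3,3,5,4,6]
Step 14: insert xv at [2, 6, 8, 15, 16] -> counters=[3,6,5,1,3,3,7,3,5,1,5,5,3,3,5,5,7]
Step 15: delete h at [1, 6, 10, 11, 12] -> counters=[3,5,5,1,3,3,6,3,5,1,4,4,2,3,5,5,7]
Step 16: insert b at [4, 7, 8, 15, 16] -> counters=[3,5,5,1,4,3,6,4,6,1,4,4,2,3,5,6,8]
Step 17: delete h at [1, 6, 10, 11, 12] -> counters=[3,4,5,1,4,3,5,4,6,1,3,3,1,3,5,6,8]
Step 18: insert tp at [0, 1, 7, 13, 16] -> counters=[4,5,5,1,4,3,5,5,6,1,3,3,1,4,5,6,9]
Step 19: insert z at [6, 7, 8, 12, 13] -> counters=[4,5,5,1,4,3,6,6,7,1,3,3,2,5,5,6,9]
Step 20: delete ga at [0, 3, 5, 13, 16] -> counters=[3,5,5,0,4,2,6,6,7,1,3,3,2,4,5,6,8]
Step 21: insert tp at [0, 1, 7, 13, 16] -> counters=[4,6,5,0,4,2,6,7,7,1,3,3,2,5,5,6,9]
Query x: check counters[3]=0 counters[7]=7 counters[9]=1 counters[11]=3 counters[14]=5 -> no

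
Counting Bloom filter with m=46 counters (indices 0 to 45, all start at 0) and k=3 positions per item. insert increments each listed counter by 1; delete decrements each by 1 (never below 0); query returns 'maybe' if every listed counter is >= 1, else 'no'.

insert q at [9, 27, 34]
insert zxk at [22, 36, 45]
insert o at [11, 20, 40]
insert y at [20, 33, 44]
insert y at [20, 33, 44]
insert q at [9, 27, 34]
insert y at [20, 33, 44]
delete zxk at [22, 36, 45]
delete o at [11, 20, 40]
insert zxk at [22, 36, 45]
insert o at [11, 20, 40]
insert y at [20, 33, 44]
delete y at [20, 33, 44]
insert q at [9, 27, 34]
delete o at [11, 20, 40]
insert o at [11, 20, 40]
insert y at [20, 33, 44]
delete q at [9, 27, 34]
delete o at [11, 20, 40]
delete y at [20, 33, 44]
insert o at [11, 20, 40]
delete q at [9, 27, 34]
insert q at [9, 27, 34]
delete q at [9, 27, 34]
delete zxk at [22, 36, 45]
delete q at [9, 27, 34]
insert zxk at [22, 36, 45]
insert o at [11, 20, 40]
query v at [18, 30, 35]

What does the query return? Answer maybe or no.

Step 1: insert q at [9, 27, 34] -> counters=[0,0,0,0,0,0,0,0,0,1,0,0,0,0,0,0,0,0,0,0,0,0,0,0,0,0,0,1,0,0,0,0,0,0,1,0,0,0,0,0,0,0,0,0,0,0]
Step 2: insert zxk at [22, 36, 45] -> counters=[0,0,0,0,0,0,0,0,0,1,0,0,0,0,0,0,0,0,0,0,0,0,1,0,0,0,0,1,0,0,0,0,0,0,1,0,1,0,0,0,0,0,0,0,0,1]
Step 3: insert o at [11, 20, 40] -> counters=[0,0,0,0,0,0,0,0,0,1,0,1,0,0,0,0,0,0,0,0,1,0,1,0,0,0,0,1,0,0,0,0,0,0,1,0,1,0,0,0,1,0,0,0,0,1]
Step 4: insert y at [20, 33, 44] -> counters=[0,0,0,0,0,0,0,0,0,1,0,1,0,0,0,0,0,0,0,0,2,0,1,0,0,0,0,1,0,0,0,0,0,1,1,0,1,0,0,0,1,0,0,0,1,1]
Step 5: insert y at [20, 33, 44] -> counters=[0,0,0,0,0,0,0,0,0,1,0,1,0,0,0,0,0,0,0,0,3,0,1,0,0,0,0,1,0,0,0,0,0,2,1,0,1,0,0,0,1,0,0,0,2,1]
Step 6: insert q at [9, 27, 34] -> counters=[0,0,0,0,0,0,0,0,0,2,0,1,0,0,0,0,0,0,0,0,3,0,1,0,0,0,0,2,0,0,0,0,0,2,2,0,1,0,0,0,1,0,0,0,2,1]
Step 7: insert y at [20, 33, 44] -> counters=[0,0,0,0,0,0,0,0,0,2,0,1,0,0,0,0,0,0,0,0,4,0,1,0,0,0,0,2,0,0,0,0,0,3,2,0,1,0,0,0,1,0,0,0,3,1]
Step 8: delete zxk at [22, 36, 45] -> counters=[0,0,0,0,0,0,0,0,0,2,0,1,0,0,0,0,0,0,0,0,4,0,0,0,0,0,0,2,0,0,0,0,0,3,2,0,0,0,0,0,1,0,0,0,3,0]
Step 9: delete o at [11, 20, 40] -> counters=[0,0,0,0,0,0,0,0,0,2,0,0,0,0,0,0,0,0,0,0,3,0,0,0,0,0,0,2,0,0,0,0,0,3,2,0,0,0,0,0,0,0,0,0,3,0]
Step 10: insert zxk at [22, 36, 45] -> counters=[0,0,0,0,0,0,0,0,0,2,0,0,0,0,0,0,0,0,0,0,3,0,1,0,0,0,0,2,0,0,0,0,0,3,2,0,1,0,0,0,0,0,0,0,3,1]
Step 11: insert o at [11, 20, 40] -> counters=[0,0,0,0,0,0,0,0,0,2,0,1,0,0,0,0,0,0,0,0,4,0,1,0,0,0,0,2,0,0,0,0,0,3,2,0,1,0,0,0,1,0,0,0,3,1]
Step 12: insert y at [20, 33, 44] -> counters=[0,0,0,0,0,0,0,0,0,2,0,1,0,0,0,0,0,0,0,0,5,0,1,0,0,0,0,2,0,0,0,0,0,4,2,0,1,0,0,0,1,0,0,0,4,1]
Step 13: delete y at [20, 33, 44] -> counters=[0,0,0,0,0,0,0,0,0,2,0,1,0,0,0,0,0,0,0,0,4,0,1,0,0,0,0,2,0,0,0,0,0,3,2,0,1,0,0,0,1,0,0,0,3,1]
Step 14: insert q at [9, 27, 34] -> counters=[0,0,0,0,0,0,0,0,0,3,0,1,0,0,0,0,0,0,0,0,4,0,1,0,0,0,0,3,0,0,0,0,0,3,3,0,1,0,0,0,1,0,0,0,3,1]
Step 15: delete o at [11, 20, 40] -> counters=[0,0,0,0,0,0,0,0,0,3,0,0,0,0,0,0,0,0,0,0,3,0,1,0,0,0,0,3,0,0,0,0,0,3,3,0,1,0,0,0,0,0,0,0,3,1]
Step 16: insert o at [11, 20, 40] -> counters=[0,0,0,0,0,0,0,0,0,3,0,1,0,0,0,0,0,0,0,0,4,0,1,0,0,0,0,3,0,0,0,0,0,3,3,0,1,0,0,0,1,0,0,0,3,1]
Step 17: insert y at [20, 33, 44] -> counters=[0,0,0,0,0,0,0,0,0,3,0,1,0,0,0,0,0,0,0,0,5,0,1,0,0,0,0,3,0,0,0,0,0,4,3,0,1,0,0,0,1,0,0,0,4,1]
Step 18: delete q at [9, 27, 34] -> counters=[0,0,0,0,0,0,0,0,0,2,0,1,0,0,0,0,0,0,0,0,5,0,1,0,0,0,0,2,0,0,0,0,0,4,2,0,1,0,0,0,1,0,0,0,4,1]
Step 19: delete o at [11, 20, 40] -> counters=[0,0,0,0,0,0,0,0,0,2,0,0,0,0,0,0,0,0,0,0,4,0,1,0,0,0,0,2,0,0,0,0,0,4,2,0,1,0,0,0,0,0,0,0,4,1]
Step 20: delete y at [20, 33, 44] -> counters=[0,0,0,0,0,0,0,0,0,2,0,0,0,0,0,0,0,0,0,0,3,0,1,0,0,0,0,2,0,0,0,0,0,3,2,0,1,0,0,0,0,0,0,0,3,1]
Step 21: insert o at [11, 20, 40] -> counters=[0,0,0,0,0,0,0,0,0,2,0,1,0,0,0,0,0,0,0,0,4,0,1,0,0,0,0,2,0,0,0,0,0,3,2,0,1,0,0,0,1,0,0,0,3,1]
Step 22: delete q at [9, 27, 34] -> counters=[0,0,0,0,0,0,0,0,0,1,0,1,0,0,0,0,0,0,0,0,4,0,1,0,0,0,0,1,0,0,0,0,0,3,1,0,1,0,0,0,1,0,0,0,3,1]
Step 23: insert q at [9, 27, 34] -> counters=[0,0,0,0,0,0,0,0,0,2,0,1,0,0,0,0,0,0,0,0,4,0,1,0,0,0,0,2,0,0,0,0,0,3,2,0,1,0,0,0,1,0,0,0,3,1]
Step 24: delete q at [9, 27, 34] -> counters=[0,0,0,0,0,0,0,0,0,1,0,1,0,0,0,0,0,0,0,0,4,0,1,0,0,0,0,1,0,0,0,0,0,3,1,0,1,0,0,0,1,0,0,0,3,1]
Step 25: delete zxk at [22, 36, 45] -> counters=[0,0,0,0,0,0,0,0,0,1,0,1,0,0,0,0,0,0,0,0,4,0,0,0,0,0,0,1,0,0,0,0,0,3,1,0,0,0,0,0,1,0,0,0,3,0]
Step 26: delete q at [9, 27, 34] -> counters=[0,0,0,0,0,0,0,0,0,0,0,1,0,0,0,0,0,0,0,0,4,0,0,0,0,0,0,0,0,0,0,0,0,3,0,0,0,0,0,0,1,0,0,0,3,0]
Step 27: insert zxk at [22, 36, 45] -> counters=[0,0,0,0,0,0,0,0,0,0,0,1,0,0,0,0,0,0,0,0,4,0,1,0,0,0,0,0,0,0,0,0,0,3,0,0,1,0,0,0,1,0,0,0,3,1]
Step 28: insert o at [11, 20, 40] -> counters=[0,0,0,0,0,0,0,0,0,0,0,2,0,0,0,0,0,0,0,0,5,0,1,0,0,0,0,0,0,0,0,0,0,3,0,0,1,0,0,0,2,0,0,0,3,1]
Query v: check counters[18]=0 counters[30]=0 counters[35]=0 -> no

Answer: no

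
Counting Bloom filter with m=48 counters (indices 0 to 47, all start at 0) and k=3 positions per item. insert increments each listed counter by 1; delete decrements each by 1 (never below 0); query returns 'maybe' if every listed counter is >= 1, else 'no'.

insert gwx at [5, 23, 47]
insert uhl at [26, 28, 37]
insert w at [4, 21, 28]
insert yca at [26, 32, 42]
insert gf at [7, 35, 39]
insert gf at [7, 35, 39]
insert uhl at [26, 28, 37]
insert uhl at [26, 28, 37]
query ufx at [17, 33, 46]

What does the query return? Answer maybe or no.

Step 1: insert gwx at [5, 23, 47] -> counters=[0,0,0,0,0,1,0,0,0,0,0,0,0,0,0,0,0,0,0,0,0,0,0,1,0,0,0,0,0,0,0,0,0,0,0,0,0,0,0,0,0,0,0,0,0,0,0,1]
Step 2: insert uhl at [26, 28, 37] -> counters=[0,0,0,0,0,1,0,0,0,0,0,0,0,0,0,0,0,0,0,0,0,0,0,1,0,0,1,0,1,0,0,0,0,0,0,0,0,1,0,0,0,0,0,0,0,0,0,1]
Step 3: insert w at [4, 21, 28] -> counters=[0,0,0,0,1,1,0,0,0,0,0,0,0,0,0,0,0,0,0,0,0,1,0,1,0,0,1,0,2,0,0,0,0,0,0,0,0,1,0,0,0,0,0,0,0,0,0,1]
Step 4: insert yca at [26, 32, 42] -> counters=[0,0,0,0,1,1,0,0,0,0,0,0,0,0,0,0,0,0,0,0,0,1,0,1,0,0,2,0,2,0,0,0,1,0,0,0,0,1,0,0,0,0,1,0,0,0,0,1]
Step 5: insert gf at [7, 35, 39] -> counters=[0,0,0,0,1,1,0,1,0,0,0,0,0,0,0,0,0,0,0,0,0,1,0,1,0,0,2,0,2,0,0,0,1,0,0,1,0,1,0,1,0,0,1,0,0,0,0,1]
Step 6: insert gf at [7, 35, 39] -> counters=[0,0,0,0,1,1,0,2,0,0,0,0,0,0,0,0,0,0,0,0,0,1,0,1,0,0,2,0,2,0,0,0,1,0,0,2,0,1,0,2,0,0,1,0,0,0,0,1]
Step 7: insert uhl at [26, 28, 37] -> counters=[0,0,0,0,1,1,0,2,0,0,0,0,0,0,0,0,0,0,0,0,0,1,0,1,0,0,3,0,3,0,0,0,1,0,0,2,0,2,0,2,0,0,1,0,0,0,0,1]
Step 8: insert uhl at [26, 28, 37] -> counters=[0,0,0,0,1,1,0,2,0,0,0,0,0,0,0,0,0,0,0,0,0,1,0,1,0,0,4,0,4,0,0,0,1,0,0,2,0,3,0,2,0,0,1,0,0,0,0,1]
Query ufx: check counters[17]=0 counters[33]=0 counters[46]=0 -> no

Answer: no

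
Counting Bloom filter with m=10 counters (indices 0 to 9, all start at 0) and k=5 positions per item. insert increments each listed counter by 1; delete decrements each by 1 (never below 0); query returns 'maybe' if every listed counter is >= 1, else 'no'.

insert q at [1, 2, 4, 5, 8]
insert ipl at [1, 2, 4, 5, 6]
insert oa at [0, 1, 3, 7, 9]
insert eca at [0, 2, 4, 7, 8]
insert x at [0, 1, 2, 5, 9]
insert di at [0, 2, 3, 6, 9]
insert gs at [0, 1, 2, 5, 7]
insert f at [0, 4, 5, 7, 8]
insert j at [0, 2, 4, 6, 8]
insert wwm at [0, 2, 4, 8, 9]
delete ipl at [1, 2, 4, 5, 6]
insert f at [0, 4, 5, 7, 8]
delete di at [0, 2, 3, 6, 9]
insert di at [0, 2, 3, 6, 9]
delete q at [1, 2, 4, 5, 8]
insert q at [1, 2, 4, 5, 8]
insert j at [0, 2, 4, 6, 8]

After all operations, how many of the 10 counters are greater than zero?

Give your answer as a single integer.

Answer: 10

Derivation:
Step 1: insert q at [1, 2, 4, 5, 8] -> counters=[0,1,1,0,1,1,0,0,1,0]
Step 2: insert ipl at [1, 2, 4, 5, 6] -> counters=[0,2,2,0,2,2,1,0,1,0]
Step 3: insert oa at [0, 1, 3, 7, 9] -> counters=[1,3,2,1,2,2,1,1,1,1]
Step 4: insert eca at [0, 2, 4, 7, 8] -> counters=[2,3,3,1,3,2,1,2,2,1]
Step 5: insert x at [0, 1, 2, 5, 9] -> counters=[3,4,4,1,3,3,1,2,2,2]
Step 6: insert di at [0, 2, 3, 6, 9] -> counters=[4,4,5,2,3,3,2,2,2,3]
Step 7: insert gs at [0, 1, 2, 5, 7] -> counters=[5,5,6,2,3,4,2,3,2,3]
Step 8: insert f at [0, 4, 5, 7, 8] -> counters=[6,5,6,2,4,5,2,4,3,3]
Step 9: insert j at [0, 2, 4, 6, 8] -> counters=[7,5,7,2,5,5,3,4,4,3]
Step 10: insert wwm at [0, 2, 4, 8, 9] -> counters=[8,5,8,2,6,5,3,4,5,4]
Step 11: delete ipl at [1, 2, 4, 5, 6] -> counters=[8,4,7,2,5,4,2,4,5,4]
Step 12: insert f at [0, 4, 5, 7, 8] -> counters=[9,4,7,2,6,5,2,5,6,4]
Step 13: delete di at [0, 2, 3, 6, 9] -> counters=[8,4,6,1,6,5,1,5,6,3]
Step 14: insert di at [0, 2, 3, 6, 9] -> counters=[9,4,7,2,6,5,2,5,6,4]
Step 15: delete q at [1, 2, 4, 5, 8] -> counters=[9,3,6,2,5,4,2,5,5,4]
Step 16: insert q at [1, 2, 4, 5, 8] -> counters=[9,4,7,2,6,5,2,5,6,4]
Step 17: insert j at [0, 2, 4, 6, 8] -> counters=[10,4,8,2,7,5,3,5,7,4]
Final counters=[10,4,8,2,7,5,3,5,7,4] -> 10 nonzero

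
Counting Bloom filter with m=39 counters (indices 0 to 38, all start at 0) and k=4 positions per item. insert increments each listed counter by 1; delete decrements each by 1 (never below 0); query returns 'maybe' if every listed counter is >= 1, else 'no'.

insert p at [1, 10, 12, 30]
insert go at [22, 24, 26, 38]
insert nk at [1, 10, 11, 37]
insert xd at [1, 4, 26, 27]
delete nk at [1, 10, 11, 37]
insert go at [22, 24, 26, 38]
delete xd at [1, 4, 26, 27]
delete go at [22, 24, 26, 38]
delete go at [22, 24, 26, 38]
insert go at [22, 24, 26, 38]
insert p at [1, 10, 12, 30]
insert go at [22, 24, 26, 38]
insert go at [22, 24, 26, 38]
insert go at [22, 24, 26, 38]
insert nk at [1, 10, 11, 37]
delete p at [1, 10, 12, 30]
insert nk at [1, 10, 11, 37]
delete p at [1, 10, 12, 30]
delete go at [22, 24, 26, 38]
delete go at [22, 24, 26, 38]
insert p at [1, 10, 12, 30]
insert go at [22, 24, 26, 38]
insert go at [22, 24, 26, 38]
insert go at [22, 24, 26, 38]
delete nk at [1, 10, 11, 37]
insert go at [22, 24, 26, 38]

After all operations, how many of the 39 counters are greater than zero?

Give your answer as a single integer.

Step 1: insert p at [1, 10, 12, 30] -> counters=[0,1,0,0,0,0,0,0,0,0,1,0,1,0,0,0,0,0,0,0,0,0,0,0,0,0,0,0,0,0,1,0,0,0,0,0,0,0,0]
Step 2: insert go at [22, 24, 26, 38] -> counters=[0,1,0,0,0,0,0,0,0,0,1,0,1,0,0,0,0,0,0,0,0,0,1,0,1,0,1,0,0,0,1,0,0,0,0,0,0,0,1]
Step 3: insert nk at [1, 10, 11, 37] -> counters=[0,2,0,0,0,0,0,0,0,0,2,1,1,0,0,0,0,0,0,0,0,0,1,0,1,0,1,0,0,0,1,0,0,0,0,0,0,1,1]
Step 4: insert xd at [1, 4, 26, 27] -> counters=[0,3,0,0,1,0,0,0,0,0,2,1,1,0,0,0,0,0,0,0,0,0,1,0,1,0,2,1,0,0,1,0,0,0,0,0,0,1,1]
Step 5: delete nk at [1, 10, 11, 37] -> counters=[0,2,0,0,1,0,0,0,0,0,1,0,1,0,0,0,0,0,0,0,0,0,1,0,1,0,2,1,0,0,1,0,0,0,0,0,0,0,1]
Step 6: insert go at [22, 24, 26, 38] -> counters=[0,2,0,0,1,0,0,0,0,0,1,0,1,0,0,0,0,0,0,0,0,0,2,0,2,0,3,1,0,0,1,0,0,0,0,0,0,0,2]
Step 7: delete xd at [1, 4, 26, 27] -> counters=[0,1,0,0,0,0,0,0,0,0,1,0,1,0,0,0,0,0,0,0,0,0,2,0,2,0,2,0,0,0,1,0,0,0,0,0,0,0,2]
Step 8: delete go at [22, 24, 26, 38] -> counters=[0,1,0,0,0,0,0,0,0,0,1,0,1,0,0,0,0,0,0,0,0,0,1,0,1,0,1,0,0,0,1,0,0,0,0,0,0,0,1]
Step 9: delete go at [22, 24, 26, 38] -> counters=[0,1,0,0,0,0,0,0,0,0,1,0,1,0,0,0,0,0,0,0,0,0,0,0,0,0,0,0,0,0,1,0,0,0,0,0,0,0,0]
Step 10: insert go at [22, 24, 26, 38] -> counters=[0,1,0,0,0,0,0,0,0,0,1,0,1,0,0,0,0,0,0,0,0,0,1,0,1,0,1,0,0,0,1,0,0,0,0,0,0,0,1]
Step 11: insert p at [1, 10, 12, 30] -> counters=[0,2,0,0,0,0,0,0,0,0,2,0,2,0,0,0,0,0,0,0,0,0,1,0,1,0,1,0,0,0,2,0,0,0,0,0,0,0,1]
Step 12: insert go at [22, 24, 26, 38] -> counters=[0,2,0,0,0,0,0,0,0,0,2,0,2,0,0,0,0,0,0,0,0,0,2,0,2,0,2,0,0,0,2,0,0,0,0,0,0,0,2]
Step 13: insert go at [22, 24, 26, 38] -> counters=[0,2,0,0,0,0,0,0,0,0,2,0,2,0,0,0,0,0,0,0,0,0,3,0,3,0,3,0,0,0,2,0,0,0,0,0,0,0,3]
Step 14: insert go at [22, 24, 26, 38] -> counters=[0,2,0,0,0,0,0,0,0,0,2,0,2,0,0,0,0,0,0,0,0,0,4,0,4,0,4,0,0,0,2,0,0,0,0,0,0,0,4]
Step 15: insert nk at [1, 10, 11, 37] -> counters=[0,3,0,0,0,0,0,0,0,0,3,1,2,0,0,0,0,0,0,0,0,0,4,0,4,0,4,0,0,0,2,0,0,0,0,0,0,1,4]
Step 16: delete p at [1, 10, 12, 30] -> counters=[0,2,0,0,0,0,0,0,0,0,2,1,1,0,0,0,0,0,0,0,0,0,4,0,4,0,4,0,0,0,1,0,0,0,0,0,0,1,4]
Step 17: insert nk at [1, 10, 11, 37] -> counters=[0,3,0,0,0,0,0,0,0,0,3,2,1,0,0,0,0,0,0,0,0,0,4,0,4,0,4,0,0,0,1,0,0,0,0,0,0,2,4]
Step 18: delete p at [1, 10, 12, 30] -> counters=[0,2,0,0,0,0,0,0,0,0,2,2,0,0,0,0,0,0,0,0,0,0,4,0,4,0,4,0,0,0,0,0,0,0,0,0,0,2,4]
Step 19: delete go at [22, 24, 26, 38] -> counters=[0,2,0,0,0,0,0,0,0,0,2,2,0,0,0,0,0,0,0,0,0,0,3,0,3,0,3,0,0,0,0,0,0,0,0,0,0,2,3]
Step 20: delete go at [22, 24, 26, 38] -> counters=[0,2,0,0,0,0,0,0,0,0,2,2,0,0,0,0,0,0,0,0,0,0,2,0,2,0,2,0,0,0,0,0,0,0,0,0,0,2,2]
Step 21: insert p at [1, 10, 12, 30] -> counters=[0,3,0,0,0,0,0,0,0,0,3,2,1,0,0,0,0,0,0,0,0,0,2,0,2,0,2,0,0,0,1,0,0,0,0,0,0,2,2]
Step 22: insert go at [22, 24, 26, 38] -> counters=[0,3,0,0,0,0,0,0,0,0,3,2,1,0,0,0,0,0,0,0,0,0,3,0,3,0,3,0,0,0,1,0,0,0,0,0,0,2,3]
Step 23: insert go at [22, 24, 26, 38] -> counters=[0,3,0,0,0,0,0,0,0,0,3,2,1,0,0,0,0,0,0,0,0,0,4,0,4,0,4,0,0,0,1,0,0,0,0,0,0,2,4]
Step 24: insert go at [22, 24, 26, 38] -> counters=[0,3,0,0,0,0,0,0,0,0,3,2,1,0,0,0,0,0,0,0,0,0,5,0,5,0,5,0,0,0,1,0,0,0,0,0,0,2,5]
Step 25: delete nk at [1, 10, 11, 37] -> counters=[0,2,0,0,0,0,0,0,0,0,2,1,1,0,0,0,0,0,0,0,0,0,5,0,5,0,5,0,0,0,1,0,0,0,0,0,0,1,5]
Step 26: insert go at [22, 24, 26, 38] -> counters=[0,2,0,0,0,0,0,0,0,0,2,1,1,0,0,0,0,0,0,0,0,0,6,0,6,0,6,0,0,0,1,0,0,0,0,0,0,1,6]
Final counters=[0,2,0,0,0,0,0,0,0,0,2,1,1,0,0,0,0,0,0,0,0,0,6,0,6,0,6,0,0,0,1,0,0,0,0,0,0,1,6] -> 10 nonzero

Answer: 10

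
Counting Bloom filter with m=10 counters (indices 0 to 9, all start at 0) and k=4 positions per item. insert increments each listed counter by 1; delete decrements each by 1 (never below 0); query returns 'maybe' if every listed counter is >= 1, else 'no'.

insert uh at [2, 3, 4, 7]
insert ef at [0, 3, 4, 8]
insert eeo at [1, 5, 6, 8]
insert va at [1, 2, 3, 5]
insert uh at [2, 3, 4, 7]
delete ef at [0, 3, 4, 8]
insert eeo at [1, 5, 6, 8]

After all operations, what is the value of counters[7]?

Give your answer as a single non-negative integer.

Step 1: insert uh at [2, 3, 4, 7] -> counters=[0,0,1,1,1,0,0,1,0,0]
Step 2: insert ef at [0, 3, 4, 8] -> counters=[1,0,1,2,2,0,0,1,1,0]
Step 3: insert eeo at [1, 5, 6, 8] -> counters=[1,1,1,2,2,1,1,1,2,0]
Step 4: insert va at [1, 2, 3, 5] -> counters=[1,2,2,3,2,2,1,1,2,0]
Step 5: insert uh at [2, 3, 4, 7] -> counters=[1,2,3,4,3,2,1,2,2,0]
Step 6: delete ef at [0, 3, 4, 8] -> counters=[0,2,3,3,2,2,1,2,1,0]
Step 7: insert eeo at [1, 5, 6, 8] -> counters=[0,3,3,3,2,3,2,2,2,0]
Final counters=[0,3,3,3,2,3,2,2,2,0] -> counters[7]=2

Answer: 2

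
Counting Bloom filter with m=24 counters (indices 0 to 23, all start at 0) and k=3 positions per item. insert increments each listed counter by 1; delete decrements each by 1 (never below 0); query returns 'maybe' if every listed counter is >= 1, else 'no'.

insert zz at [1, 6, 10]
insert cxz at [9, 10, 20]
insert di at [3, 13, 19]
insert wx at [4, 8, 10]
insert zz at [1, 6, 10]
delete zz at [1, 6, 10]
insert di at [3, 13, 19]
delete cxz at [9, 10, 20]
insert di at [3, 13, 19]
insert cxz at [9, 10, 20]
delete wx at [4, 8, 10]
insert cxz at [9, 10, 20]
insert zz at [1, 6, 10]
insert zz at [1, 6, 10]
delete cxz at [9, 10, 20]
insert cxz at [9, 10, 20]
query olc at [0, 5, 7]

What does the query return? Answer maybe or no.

Step 1: insert zz at [1, 6, 10] -> counters=[0,1,0,0,0,0,1,0,0,0,1,0,0,0,0,0,0,0,0,0,0,0,0,0]
Step 2: insert cxz at [9, 10, 20] -> counters=[0,1,0,0,0,0,1,0,0,1,2,0,0,0,0,0,0,0,0,0,1,0,0,0]
Step 3: insert di at [3, 13, 19] -> counters=[0,1,0,1,0,0,1,0,0,1,2,0,0,1,0,0,0,0,0,1,1,0,0,0]
Step 4: insert wx at [4, 8, 10] -> counters=[0,1,0,1,1,0,1,0,1,1,3,0,0,1,0,0,0,0,0,1,1,0,0,0]
Step 5: insert zz at [1, 6, 10] -> counters=[0,2,0,1,1,0,2,0,1,1,4,0,0,1,0,0,0,0,0,1,1,0,0,0]
Step 6: delete zz at [1, 6, 10] -> counters=[0,1,0,1,1,0,1,0,1,1,3,0,0,1,0,0,0,0,0,1,1,0,0,0]
Step 7: insert di at [3, 13, 19] -> counters=[0,1,0,2,1,0,1,0,1,1,3,0,0,2,0,0,0,0,0,2,1,0,0,0]
Step 8: delete cxz at [9, 10, 20] -> counters=[0,1,0,2,1,0,1,0,1,0,2,0,0,2,0,0,0,0,0,2,0,0,0,0]
Step 9: insert di at [3, 13, 19] -> counters=[0,1,0,3,1,0,1,0,1,0,2,0,0,3,0,0,0,0,0,3,0,0,0,0]
Step 10: insert cxz at [9, 10, 20] -> counters=[0,1,0,3,1,0,1,0,1,1,3,0,0,3,0,0,0,0,0,3,1,0,0,0]
Step 11: delete wx at [4, 8, 10] -> counters=[0,1,0,3,0,0,1,0,0,1,2,0,0,3,0,0,0,0,0,3,1,0,0,0]
Step 12: insert cxz at [9, 10, 20] -> counters=[0,1,0,3,0,0,1,0,0,2,3,0,0,3,0,0,0,0,0,3,2,0,0,0]
Step 13: insert zz at [1, 6, 10] -> counters=[0,2,0,3,0,0,2,0,0,2,4,0,0,3,0,0,0,0,0,3,2,0,0,0]
Step 14: insert zz at [1, 6, 10] -> counters=[0,3,0,3,0,0,3,0,0,2,5,0,0,3,0,0,0,0,0,3,2,0,0,0]
Step 15: delete cxz at [9, 10, 20] -> counters=[0,3,0,3,0,0,3,0,0,1,4,0,0,3,0,0,0,0,0,3,1,0,0,0]
Step 16: insert cxz at [9, 10, 20] -> counters=[0,3,0,3,0,0,3,0,0,2,5,0,0,3,0,0,0,0,0,3,2,0,0,0]
Query olc: check counters[0]=0 counters[5]=0 counters[7]=0 -> no

Answer: no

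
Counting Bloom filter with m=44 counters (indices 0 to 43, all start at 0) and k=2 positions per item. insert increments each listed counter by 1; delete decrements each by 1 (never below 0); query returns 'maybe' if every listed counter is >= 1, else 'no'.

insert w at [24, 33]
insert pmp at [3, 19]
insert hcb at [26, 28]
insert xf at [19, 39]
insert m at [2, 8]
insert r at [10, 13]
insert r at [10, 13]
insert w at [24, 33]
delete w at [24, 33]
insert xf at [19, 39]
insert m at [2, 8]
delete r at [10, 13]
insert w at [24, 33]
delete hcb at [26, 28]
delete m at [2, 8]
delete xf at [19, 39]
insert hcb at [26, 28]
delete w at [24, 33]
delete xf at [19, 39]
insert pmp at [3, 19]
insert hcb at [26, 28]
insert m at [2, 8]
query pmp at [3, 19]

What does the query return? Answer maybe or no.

Answer: maybe

Derivation:
Step 1: insert w at [24, 33] -> counters=[0,0,0,0,0,0,0,0,0,0,0,0,0,0,0,0,0,0,0,0,0,0,0,0,1,0,0,0,0,0,0,0,0,1,0,0,0,0,0,0,0,0,0,0]
Step 2: insert pmp at [3, 19] -> counters=[0,0,0,1,0,0,0,0,0,0,0,0,0,0,0,0,0,0,0,1,0,0,0,0,1,0,0,0,0,0,0,0,0,1,0,0,0,0,0,0,0,0,0,0]
Step 3: insert hcb at [26, 28] -> counters=[0,0,0,1,0,0,0,0,0,0,0,0,0,0,0,0,0,0,0,1,0,0,0,0,1,0,1,0,1,0,0,0,0,1,0,0,0,0,0,0,0,0,0,0]
Step 4: insert xf at [19, 39] -> counters=[0,0,0,1,0,0,0,0,0,0,0,0,0,0,0,0,0,0,0,2,0,0,0,0,1,0,1,0,1,0,0,0,0,1,0,0,0,0,0,1,0,0,0,0]
Step 5: insert m at [2, 8] -> counters=[0,0,1,1,0,0,0,0,1,0,0,0,0,0,0,0,0,0,0,2,0,0,0,0,1,0,1,0,1,0,0,0,0,1,0,0,0,0,0,1,0,0,0,0]
Step 6: insert r at [10, 13] -> counters=[0,0,1,1,0,0,0,0,1,0,1,0,0,1,0,0,0,0,0,2,0,0,0,0,1,0,1,0,1,0,0,0,0,1,0,0,0,0,0,1,0,0,0,0]
Step 7: insert r at [10, 13] -> counters=[0,0,1,1,0,0,0,0,1,0,2,0,0,2,0,0,0,0,0,2,0,0,0,0,1,0,1,0,1,0,0,0,0,1,0,0,0,0,0,1,0,0,0,0]
Step 8: insert w at [24, 33] -> counters=[0,0,1,1,0,0,0,0,1,0,2,0,0,2,0,0,0,0,0,2,0,0,0,0,2,0,1,0,1,0,0,0,0,2,0,0,0,0,0,1,0,0,0,0]
Step 9: delete w at [24, 33] -> counters=[0,0,1,1,0,0,0,0,1,0,2,0,0,2,0,0,0,0,0,2,0,0,0,0,1,0,1,0,1,0,0,0,0,1,0,0,0,0,0,1,0,0,0,0]
Step 10: insert xf at [19, 39] -> counters=[0,0,1,1,0,0,0,0,1,0,2,0,0,2,0,0,0,0,0,3,0,0,0,0,1,0,1,0,1,0,0,0,0,1,0,0,0,0,0,2,0,0,0,0]
Step 11: insert m at [2, 8] -> counters=[0,0,2,1,0,0,0,0,2,0,2,0,0,2,0,0,0,0,0,3,0,0,0,0,1,0,1,0,1,0,0,0,0,1,0,0,0,0,0,2,0,0,0,0]
Step 12: delete r at [10, 13] -> counters=[0,0,2,1,0,0,0,0,2,0,1,0,0,1,0,0,0,0,0,3,0,0,0,0,1,0,1,0,1,0,0,0,0,1,0,0,0,0,0,2,0,0,0,0]
Step 13: insert w at [24, 33] -> counters=[0,0,2,1,0,0,0,0,2,0,1,0,0,1,0,0,0,0,0,3,0,0,0,0,2,0,1,0,1,0,0,0,0,2,0,0,0,0,0,2,0,0,0,0]
Step 14: delete hcb at [26, 28] -> counters=[0,0,2,1,0,0,0,0,2,0,1,0,0,1,0,0,0,0,0,3,0,0,0,0,2,0,0,0,0,0,0,0,0,2,0,0,0,0,0,2,0,0,0,0]
Step 15: delete m at [2, 8] -> counters=[0,0,1,1,0,0,0,0,1,0,1,0,0,1,0,0,0,0,0,3,0,0,0,0,2,0,0,0,0,0,0,0,0,2,0,0,0,0,0,2,0,0,0,0]
Step 16: delete xf at [19, 39] -> counters=[0,0,1,1,0,0,0,0,1,0,1,0,0,1,0,0,0,0,0,2,0,0,0,0,2,0,0,0,0,0,0,0,0,2,0,0,0,0,0,1,0,0,0,0]
Step 17: insert hcb at [26, 28] -> counters=[0,0,1,1,0,0,0,0,1,0,1,0,0,1,0,0,0,0,0,2,0,0,0,0,2,0,1,0,1,0,0,0,0,2,0,0,0,0,0,1,0,0,0,0]
Step 18: delete w at [24, 33] -> counters=[0,0,1,1,0,0,0,0,1,0,1,0,0,1,0,0,0,0,0,2,0,0,0,0,1,0,1,0,1,0,0,0,0,1,0,0,0,0,0,1,0,0,0,0]
Step 19: delete xf at [19, 39] -> counters=[0,0,1,1,0,0,0,0,1,0,1,0,0,1,0,0,0,0,0,1,0,0,0,0,1,0,1,0,1,0,0,0,0,1,0,0,0,0,0,0,0,0,0,0]
Step 20: insert pmp at [3, 19] -> counters=[0,0,1,2,0,0,0,0,1,0,1,0,0,1,0,0,0,0,0,2,0,0,0,0,1,0,1,0,1,0,0,0,0,1,0,0,0,0,0,0,0,0,0,0]
Step 21: insert hcb at [26, 28] -> counters=[0,0,1,2,0,0,0,0,1,0,1,0,0,1,0,0,0,0,0,2,0,0,0,0,1,0,2,0,2,0,0,0,0,1,0,0,0,0,0,0,0,0,0,0]
Step 22: insert m at [2, 8] -> counters=[0,0,2,2,0,0,0,0,2,0,1,0,0,1,0,0,0,0,0,2,0,0,0,0,1,0,2,0,2,0,0,0,0,1,0,0,0,0,0,0,0,0,0,0]
Query pmp: check counters[3]=2 counters[19]=2 -> maybe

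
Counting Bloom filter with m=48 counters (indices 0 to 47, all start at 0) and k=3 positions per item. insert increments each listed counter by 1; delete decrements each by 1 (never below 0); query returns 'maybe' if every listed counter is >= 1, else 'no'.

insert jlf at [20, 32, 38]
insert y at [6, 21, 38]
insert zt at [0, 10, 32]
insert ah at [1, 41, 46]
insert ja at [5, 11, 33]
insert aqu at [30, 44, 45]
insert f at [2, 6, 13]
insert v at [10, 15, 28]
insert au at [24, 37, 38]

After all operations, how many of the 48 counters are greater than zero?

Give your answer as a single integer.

Step 1: insert jlf at [20, 32, 38] -> counters=[0,0,0,0,0,0,0,0,0,0,0,0,0,0,0,0,0,0,0,0,1,0,0,0,0,0,0,0,0,0,0,0,1,0,0,0,0,0,1,0,0,0,0,0,0,0,0,0]
Step 2: insert y at [6, 21, 38] -> counters=[0,0,0,0,0,0,1,0,0,0,0,0,0,0,0,0,0,0,0,0,1,1,0,0,0,0,0,0,0,0,0,0,1,0,0,0,0,0,2,0,0,0,0,0,0,0,0,0]
Step 3: insert zt at [0, 10, 32] -> counters=[1,0,0,0,0,0,1,0,0,0,1,0,0,0,0,0,0,0,0,0,1,1,0,0,0,0,0,0,0,0,0,0,2,0,0,0,0,0,2,0,0,0,0,0,0,0,0,0]
Step 4: insert ah at [1, 41, 46] -> counters=[1,1,0,0,0,0,1,0,0,0,1,0,0,0,0,0,0,0,0,0,1,1,0,0,0,0,0,0,0,0,0,0,2,0,0,0,0,0,2,0,0,1,0,0,0,0,1,0]
Step 5: insert ja at [5, 11, 33] -> counters=[1,1,0,0,0,1,1,0,0,0,1,1,0,0,0,0,0,0,0,0,1,1,0,0,0,0,0,0,0,0,0,0,2,1,0,0,0,0,2,0,0,1,0,0,0,0,1,0]
Step 6: insert aqu at [30, 44, 45] -> counters=[1,1,0,0,0,1,1,0,0,0,1,1,0,0,0,0,0,0,0,0,1,1,0,0,0,0,0,0,0,0,1,0,2,1,0,0,0,0,2,0,0,1,0,0,1,1,1,0]
Step 7: insert f at [2, 6, 13] -> counters=[1,1,1,0,0,1,2,0,0,0,1,1,0,1,0,0,0,0,0,0,1,1,0,0,0,0,0,0,0,0,1,0,2,1,0,0,0,0,2,0,0,1,0,0,1,1,1,0]
Step 8: insert v at [10, 15, 28] -> counters=[1,1,1,0,0,1,2,0,0,0,2,1,0,1,0,1,0,0,0,0,1,1,0,0,0,0,0,0,1,0,1,0,2,1,0,0,0,0,2,0,0,1,0,0,1,1,1,0]
Step 9: insert au at [24, 37, 38] -> counters=[1,1,1,0,0,1,2,0,0,0,2,1,0,1,0,1,0,0,0,0,1,1,0,0,1,0,0,0,1,0,1,0,2,1,0,0,0,1,3,0,0,1,0,0,1,1,1,0]
Final counters=[1,1,1,0,0,1,2,0,0,0,2,1,0,1,0,1,0,0,0,0,1,1,0,0,1,0,0,0,1,0,1,0,2,1,0,0,0,1,3,0,0,1,0,0,1,1,1,0] -> 22 nonzero

Answer: 22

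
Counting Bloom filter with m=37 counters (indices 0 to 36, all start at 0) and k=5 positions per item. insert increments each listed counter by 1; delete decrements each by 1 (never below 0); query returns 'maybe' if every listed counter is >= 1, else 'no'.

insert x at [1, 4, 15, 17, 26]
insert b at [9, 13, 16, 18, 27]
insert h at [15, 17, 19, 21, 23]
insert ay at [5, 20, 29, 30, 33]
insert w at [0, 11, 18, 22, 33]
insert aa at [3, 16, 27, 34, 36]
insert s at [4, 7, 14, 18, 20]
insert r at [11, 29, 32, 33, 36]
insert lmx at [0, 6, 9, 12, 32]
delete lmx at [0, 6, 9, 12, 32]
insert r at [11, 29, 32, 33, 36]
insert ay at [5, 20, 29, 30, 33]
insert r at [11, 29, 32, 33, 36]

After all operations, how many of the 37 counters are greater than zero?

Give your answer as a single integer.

Step 1: insert x at [1, 4, 15, 17, 26] -> counters=[0,1,0,0,1,0,0,0,0,0,0,0,0,0,0,1,0,1,0,0,0,0,0,0,0,0,1,0,0,0,0,0,0,0,0,0,0]
Step 2: insert b at [9, 13, 16, 18, 27] -> counters=[0,1,0,0,1,0,0,0,0,1,0,0,0,1,0,1,1,1,1,0,0,0,0,0,0,0,1,1,0,0,0,0,0,0,0,0,0]
Step 3: insert h at [15, 17, 19, 21, 23] -> counters=[0,1,0,0,1,0,0,0,0,1,0,0,0,1,0,2,1,2,1,1,0,1,0,1,0,0,1,1,0,0,0,0,0,0,0,0,0]
Step 4: insert ay at [5, 20, 29, 30, 33] -> counters=[0,1,0,0,1,1,0,0,0,1,0,0,0,1,0,2,1,2,1,1,1,1,0,1,0,0,1,1,0,1,1,0,0,1,0,0,0]
Step 5: insert w at [0, 11, 18, 22, 33] -> counters=[1,1,0,0,1,1,0,0,0,1,0,1,0,1,0,2,1,2,2,1,1,1,1,1,0,0,1,1,0,1,1,0,0,2,0,0,0]
Step 6: insert aa at [3, 16, 27, 34, 36] -> counters=[1,1,0,1,1,1,0,0,0,1,0,1,0,1,0,2,2,2,2,1,1,1,1,1,0,0,1,2,0,1,1,0,0,2,1,0,1]
Step 7: insert s at [4, 7, 14, 18, 20] -> counters=[1,1,0,1,2,1,0,1,0,1,0,1,0,1,1,2,2,2,3,1,2,1,1,1,0,0,1,2,0,1,1,0,0,2,1,0,1]
Step 8: insert r at [11, 29, 32, 33, 36] -> counters=[1,1,0,1,2,1,0,1,0,1,0,2,0,1,1,2,2,2,3,1,2,1,1,1,0,0,1,2,0,2,1,0,1,3,1,0,2]
Step 9: insert lmx at [0, 6, 9, 12, 32] -> counters=[2,1,0,1,2,1,1,1,0,2,0,2,1,1,1,2,2,2,3,1,2,1,1,1,0,0,1,2,0,2,1,0,2,3,1,0,2]
Step 10: delete lmx at [0, 6, 9, 12, 32] -> counters=[1,1,0,1,2,1,0,1,0,1,0,2,0,1,1,2,2,2,3,1,2,1,1,1,0,0,1,2,0,2,1,0,1,3,1,0,2]
Step 11: insert r at [11, 29, 32, 33, 36] -> counters=[1,1,0,1,2,1,0,1,0,1,0,3,0,1,1,2,2,2,3,1,2,1,1,1,0,0,1,2,0,3,1,0,2,4,1,0,3]
Step 12: insert ay at [5, 20, 29, 30, 33] -> counters=[1,1,0,1,2,2,0,1,0,1,0,3,0,1,1,2,2,2,3,1,3,1,1,1,0,0,1,2,0,4,2,0,2,5,1,0,3]
Step 13: insert r at [11, 29, 32, 33, 36] -> counters=[1,1,0,1,2,2,0,1,0,1,0,4,0,1,1,2,2,2,3,1,3,1,1,1,0,0,1,2,0,5,2,0,3,6,1,0,4]
Final counters=[1,1,0,1,2,2,0,1,0,1,0,4,0,1,1,2,2,2,3,1,3,1,1,1,0,0,1,2,0,5,2,0,3,6,1,0,4] -> 27 nonzero

Answer: 27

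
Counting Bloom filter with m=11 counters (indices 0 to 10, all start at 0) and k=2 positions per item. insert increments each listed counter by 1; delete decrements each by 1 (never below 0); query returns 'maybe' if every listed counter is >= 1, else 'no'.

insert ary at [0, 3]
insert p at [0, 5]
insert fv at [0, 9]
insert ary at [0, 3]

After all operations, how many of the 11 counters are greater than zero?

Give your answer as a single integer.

Step 1: insert ary at [0, 3] -> counters=[1,0,0,1,0,0,0,0,0,0,0]
Step 2: insert p at [0, 5] -> counters=[2,0,0,1,0,1,0,0,0,0,0]
Step 3: insert fv at [0, 9] -> counters=[3,0,0,1,0,1,0,0,0,1,0]
Step 4: insert ary at [0, 3] -> counters=[4,0,0,2,0,1,0,0,0,1,0]
Final counters=[4,0,0,2,0,1,0,0,0,1,0] -> 4 nonzero

Answer: 4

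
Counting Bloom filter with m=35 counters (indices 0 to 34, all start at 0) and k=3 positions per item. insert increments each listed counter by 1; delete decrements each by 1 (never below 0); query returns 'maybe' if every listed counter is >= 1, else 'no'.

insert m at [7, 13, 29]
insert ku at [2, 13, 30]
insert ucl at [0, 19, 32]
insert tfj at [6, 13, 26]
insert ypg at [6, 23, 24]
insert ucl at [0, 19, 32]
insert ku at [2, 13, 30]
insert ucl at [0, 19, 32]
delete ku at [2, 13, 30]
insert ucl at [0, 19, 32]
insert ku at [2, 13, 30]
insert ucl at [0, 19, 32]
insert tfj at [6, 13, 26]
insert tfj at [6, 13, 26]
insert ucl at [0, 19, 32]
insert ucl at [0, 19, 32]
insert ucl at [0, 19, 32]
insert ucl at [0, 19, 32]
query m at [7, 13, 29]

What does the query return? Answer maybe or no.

Step 1: insert m at [7, 13, 29] -> counters=[0,0,0,0,0,0,0,1,0,0,0,0,0,1,0,0,0,0,0,0,0,0,0,0,0,0,0,0,0,1,0,0,0,0,0]
Step 2: insert ku at [2, 13, 30] -> counters=[0,0,1,0,0,0,0,1,0,0,0,0,0,2,0,0,0,0,0,0,0,0,0,0,0,0,0,0,0,1,1,0,0,0,0]
Step 3: insert ucl at [0, 19, 32] -> counters=[1,0,1,0,0,0,0,1,0,0,0,0,0,2,0,0,0,0,0,1,0,0,0,0,0,0,0,0,0,1,1,0,1,0,0]
Step 4: insert tfj at [6, 13, 26] -> counters=[1,0,1,0,0,0,1,1,0,0,0,0,0,3,0,0,0,0,0,1,0,0,0,0,0,0,1,0,0,1,1,0,1,0,0]
Step 5: insert ypg at [6, 23, 24] -> counters=[1,0,1,0,0,0,2,1,0,0,0,0,0,3,0,0,0,0,0,1,0,0,0,1,1,0,1,0,0,1,1,0,1,0,0]
Step 6: insert ucl at [0, 19, 32] -> counters=[2,0,1,0,0,0,2,1,0,0,0,0,0,3,0,0,0,0,0,2,0,0,0,1,1,0,1,0,0,1,1,0,2,0,0]
Step 7: insert ku at [2, 13, 30] -> counters=[2,0,2,0,0,0,2,1,0,0,0,0,0,4,0,0,0,0,0,2,0,0,0,1,1,0,1,0,0,1,2,0,2,0,0]
Step 8: insert ucl at [0, 19, 32] -> counters=[3,0,2,0,0,0,2,1,0,0,0,0,0,4,0,0,0,0,0,3,0,0,0,1,1,0,1,0,0,1,2,0,3,0,0]
Step 9: delete ku at [2, 13, 30] -> counters=[3,0,1,0,0,0,2,1,0,0,0,0,0,3,0,0,0,0,0,3,0,0,0,1,1,0,1,0,0,1,1,0,3,0,0]
Step 10: insert ucl at [0, 19, 32] -> counters=[4,0,1,0,0,0,2,1,0,0,0,0,0,3,0,0,0,0,0,4,0,0,0,1,1,0,1,0,0,1,1,0,4,0,0]
Step 11: insert ku at [2, 13, 30] -> counters=[4,0,2,0,0,0,2,1,0,0,0,0,0,4,0,0,0,0,0,4,0,0,0,1,1,0,1,0,0,1,2,0,4,0,0]
Step 12: insert ucl at [0, 19, 32] -> counters=[5,0,2,0,0,0,2,1,0,0,0,0,0,4,0,0,0,0,0,5,0,0,0,1,1,0,1,0,0,1,2,0,5,0,0]
Step 13: insert tfj at [6, 13, 26] -> counters=[5,0,2,0,0,0,3,1,0,0,0,0,0,5,0,0,0,0,0,5,0,0,0,1,1,0,2,0,0,1,2,0,5,0,0]
Step 14: insert tfj at [6, 13, 26] -> counters=[5,0,2,0,0,0,4,1,0,0,0,0,0,6,0,0,0,0,0,5,0,0,0,1,1,0,3,0,0,1,2,0,5,0,0]
Step 15: insert ucl at [0, 19, 32] -> counters=[6,0,2,0,0,0,4,1,0,0,0,0,0,6,0,0,0,0,0,6,0,0,0,1,1,0,3,0,0,1,2,0,6,0,0]
Step 16: insert ucl at [0, 19, 32] -> counters=[7,0,2,0,0,0,4,1,0,0,0,0,0,6,0,0,0,0,0,7,0,0,0,1,1,0,3,0,0,1,2,0,7,0,0]
Step 17: insert ucl at [0, 19, 32] -> counters=[8,0,2,0,0,0,4,1,0,0,0,0,0,6,0,0,0,0,0,8,0,0,0,1,1,0,3,0,0,1,2,0,8,0,0]
Step 18: insert ucl at [0, 19, 32] -> counters=[9,0,2,0,0,0,4,1,0,0,0,0,0,6,0,0,0,0,0,9,0,0,0,1,1,0,3,0,0,1,2,0,9,0,0]
Query m: check counters[7]=1 counters[13]=6 counters[29]=1 -> maybe

Answer: maybe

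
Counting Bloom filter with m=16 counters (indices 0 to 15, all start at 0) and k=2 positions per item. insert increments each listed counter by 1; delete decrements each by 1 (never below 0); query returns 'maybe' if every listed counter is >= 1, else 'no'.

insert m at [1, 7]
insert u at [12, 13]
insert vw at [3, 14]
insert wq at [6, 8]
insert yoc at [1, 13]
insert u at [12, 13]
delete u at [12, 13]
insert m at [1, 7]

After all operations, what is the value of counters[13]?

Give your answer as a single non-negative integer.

Answer: 2

Derivation:
Step 1: insert m at [1, 7] -> counters=[0,1,0,0,0,0,0,1,0,0,0,0,0,0,0,0]
Step 2: insert u at [12, 13] -> counters=[0,1,0,0,0,0,0,1,0,0,0,0,1,1,0,0]
Step 3: insert vw at [3, 14] -> counters=[0,1,0,1,0,0,0,1,0,0,0,0,1,1,1,0]
Step 4: insert wq at [6, 8] -> counters=[0,1,0,1,0,0,1,1,1,0,0,0,1,1,1,0]
Step 5: insert yoc at [1, 13] -> counters=[0,2,0,1,0,0,1,1,1,0,0,0,1,2,1,0]
Step 6: insert u at [12, 13] -> counters=[0,2,0,1,0,0,1,1,1,0,0,0,2,3,1,0]
Step 7: delete u at [12, 13] -> counters=[0,2,0,1,0,0,1,1,1,0,0,0,1,2,1,0]
Step 8: insert m at [1, 7] -> counters=[0,3,0,1,0,0,1,2,1,0,0,0,1,2,1,0]
Final counters=[0,3,0,1,0,0,1,2,1,0,0,0,1,2,1,0] -> counters[13]=2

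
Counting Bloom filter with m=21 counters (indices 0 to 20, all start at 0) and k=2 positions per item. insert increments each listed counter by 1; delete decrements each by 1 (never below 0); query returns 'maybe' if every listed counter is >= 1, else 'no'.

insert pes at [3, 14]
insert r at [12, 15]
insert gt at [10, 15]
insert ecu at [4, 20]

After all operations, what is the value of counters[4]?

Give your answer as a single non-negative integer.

Answer: 1

Derivation:
Step 1: insert pes at [3, 14] -> counters=[0,0,0,1,0,0,0,0,0,0,0,0,0,0,1,0,0,0,0,0,0]
Step 2: insert r at [12, 15] -> counters=[0,0,0,1,0,0,0,0,0,0,0,0,1,0,1,1,0,0,0,0,0]
Step 3: insert gt at [10, 15] -> counters=[0,0,0,1,0,0,0,0,0,0,1,0,1,0,1,2,0,0,0,0,0]
Step 4: insert ecu at [4, 20] -> counters=[0,0,0,1,1,0,0,0,0,0,1,0,1,0,1,2,0,0,0,0,1]
Final counters=[0,0,0,1,1,0,0,0,0,0,1,0,1,0,1,2,0,0,0,0,1] -> counters[4]=1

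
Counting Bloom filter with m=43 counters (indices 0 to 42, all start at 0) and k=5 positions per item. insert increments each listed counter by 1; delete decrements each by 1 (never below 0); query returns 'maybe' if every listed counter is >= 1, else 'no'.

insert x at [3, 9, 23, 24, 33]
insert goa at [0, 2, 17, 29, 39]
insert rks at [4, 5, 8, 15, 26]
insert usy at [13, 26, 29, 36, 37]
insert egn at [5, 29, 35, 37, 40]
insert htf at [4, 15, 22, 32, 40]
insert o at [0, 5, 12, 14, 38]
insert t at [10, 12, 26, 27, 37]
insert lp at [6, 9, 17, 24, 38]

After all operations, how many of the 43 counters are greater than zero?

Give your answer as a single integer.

Step 1: insert x at [3, 9, 23, 24, 33] -> counters=[0,0,0,1,0,0,0,0,0,1,0,0,0,0,0,0,0,0,0,0,0,0,0,1,1,0,0,0,0,0,0,0,0,1,0,0,0,0,0,0,0,0,0]
Step 2: insert goa at [0, 2, 17, 29, 39] -> counters=[1,0,1,1,0,0,0,0,0,1,0,0,0,0,0,0,0,1,0,0,0,0,0,1,1,0,0,0,0,1,0,0,0,1,0,0,0,0,0,1,0,0,0]
Step 3: insert rks at [4, 5, 8, 15, 26] -> counters=[1,0,1,1,1,1,0,0,1,1,0,0,0,0,0,1,0,1,0,0,0,0,0,1,1,0,1,0,0,1,0,0,0,1,0,0,0,0,0,1,0,0,0]
Step 4: insert usy at [13, 26, 29, 36, 37] -> counters=[1,0,1,1,1,1,0,0,1,1,0,0,0,1,0,1,0,1,0,0,0,0,0,1,1,0,2,0,0,2,0,0,0,1,0,0,1,1,0,1,0,0,0]
Step 5: insert egn at [5, 29, 35, 37, 40] -> counters=[1,0,1,1,1,2,0,0,1,1,0,0,0,1,0,1,0,1,0,0,0,0,0,1,1,0,2,0,0,3,0,0,0,1,0,1,1,2,0,1,1,0,0]
Step 6: insert htf at [4, 15, 22, 32, 40] -> counters=[1,0,1,1,2,2,0,0,1,1,0,0,0,1,0,2,0,1,0,0,0,0,1,1,1,0,2,0,0,3,0,0,1,1,0,1,1,2,0,1,2,0,0]
Step 7: insert o at [0, 5, 12, 14, 38] -> counters=[2,0,1,1,2,3,0,0,1,1,0,0,1,1,1,2,0,1,0,0,0,0,1,1,1,0,2,0,0,3,0,0,1,1,0,1,1,2,1,1,2,0,0]
Step 8: insert t at [10, 12, 26, 27, 37] -> counters=[2,0,1,1,2,3,0,0,1,1,1,0,2,1,1,2,0,1,0,0,0,0,1,1,1,0,3,1,0,3,0,0,1,1,0,1,1,3,1,1,2,0,0]
Step 9: insert lp at [6, 9, 17, 24, 38] -> counters=[2,0,1,1,2,3,1,0,1,2,1,0,2,1,1,2,0,2,0,0,0,0,1,1,2,0,3,1,0,3,0,0,1,1,0,1,1,3,2,1,2,0,0]
Final counters=[2,0,1,1,2,3,1,0,1,2,1,0,2,1,1,2,0,2,0,0,0,0,1,1,2,0,3,1,0,3,0,0,1,1,0,1,1,3,2,1,2,0,0] -> 28 nonzero

Answer: 28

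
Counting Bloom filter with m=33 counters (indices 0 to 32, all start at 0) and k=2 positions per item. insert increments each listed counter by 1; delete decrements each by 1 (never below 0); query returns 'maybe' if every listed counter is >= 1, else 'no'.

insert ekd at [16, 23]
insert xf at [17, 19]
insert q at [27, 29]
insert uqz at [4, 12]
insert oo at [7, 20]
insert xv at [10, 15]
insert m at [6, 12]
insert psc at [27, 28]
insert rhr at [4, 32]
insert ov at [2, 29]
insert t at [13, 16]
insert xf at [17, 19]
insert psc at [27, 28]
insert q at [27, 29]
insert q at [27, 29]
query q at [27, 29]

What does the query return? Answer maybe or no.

Step 1: insert ekd at [16, 23] -> counters=[0,0,0,0,0,0,0,0,0,0,0,0,0,0,0,0,1,0,0,0,0,0,0,1,0,0,0,0,0,0,0,0,0]
Step 2: insert xf at [17, 19] -> counters=[0,0,0,0,0,0,0,0,0,0,0,0,0,0,0,0,1,1,0,1,0,0,0,1,0,0,0,0,0,0,0,0,0]
Step 3: insert q at [27, 29] -> counters=[0,0,0,0,0,0,0,0,0,0,0,0,0,0,0,0,1,1,0,1,0,0,0,1,0,0,0,1,0,1,0,0,0]
Step 4: insert uqz at [4, 12] -> counters=[0,0,0,0,1,0,0,0,0,0,0,0,1,0,0,0,1,1,0,1,0,0,0,1,0,0,0,1,0,1,0,0,0]
Step 5: insert oo at [7, 20] -> counters=[0,0,0,0,1,0,0,1,0,0,0,0,1,0,0,0,1,1,0,1,1,0,0,1,0,0,0,1,0,1,0,0,0]
Step 6: insert xv at [10, 15] -> counters=[0,0,0,0,1,0,0,1,0,0,1,0,1,0,0,1,1,1,0,1,1,0,0,1,0,0,0,1,0,1,0,0,0]
Step 7: insert m at [6, 12] -> counters=[0,0,0,0,1,0,1,1,0,0,1,0,2,0,0,1,1,1,0,1,1,0,0,1,0,0,0,1,0,1,0,0,0]
Step 8: insert psc at [27, 28] -> counters=[0,0,0,0,1,0,1,1,0,0,1,0,2,0,0,1,1,1,0,1,1,0,0,1,0,0,0,2,1,1,0,0,0]
Step 9: insert rhr at [4, 32] -> counters=[0,0,0,0,2,0,1,1,0,0,1,0,2,0,0,1,1,1,0,1,1,0,0,1,0,0,0,2,1,1,0,0,1]
Step 10: insert ov at [2, 29] -> counters=[0,0,1,0,2,0,1,1,0,0,1,0,2,0,0,1,1,1,0,1,1,0,0,1,0,0,0,2,1,2,0,0,1]
Step 11: insert t at [13, 16] -> counters=[0,0,1,0,2,0,1,1,0,0,1,0,2,1,0,1,2,1,0,1,1,0,0,1,0,0,0,2,1,2,0,0,1]
Step 12: insert xf at [17, 19] -> counters=[0,0,1,0,2,0,1,1,0,0,1,0,2,1,0,1,2,2,0,2,1,0,0,1,0,0,0,2,1,2,0,0,1]
Step 13: insert psc at [27, 28] -> counters=[0,0,1,0,2,0,1,1,0,0,1,0,2,1,0,1,2,2,0,2,1,0,0,1,0,0,0,3,2,2,0,0,1]
Step 14: insert q at [27, 29] -> counters=[0,0,1,0,2,0,1,1,0,0,1,0,2,1,0,1,2,2,0,2,1,0,0,1,0,0,0,4,2,3,0,0,1]
Step 15: insert q at [27, 29] -> counters=[0,0,1,0,2,0,1,1,0,0,1,0,2,1,0,1,2,2,0,2,1,0,0,1,0,0,0,5,2,4,0,0,1]
Query q: check counters[27]=5 counters[29]=4 -> maybe

Answer: maybe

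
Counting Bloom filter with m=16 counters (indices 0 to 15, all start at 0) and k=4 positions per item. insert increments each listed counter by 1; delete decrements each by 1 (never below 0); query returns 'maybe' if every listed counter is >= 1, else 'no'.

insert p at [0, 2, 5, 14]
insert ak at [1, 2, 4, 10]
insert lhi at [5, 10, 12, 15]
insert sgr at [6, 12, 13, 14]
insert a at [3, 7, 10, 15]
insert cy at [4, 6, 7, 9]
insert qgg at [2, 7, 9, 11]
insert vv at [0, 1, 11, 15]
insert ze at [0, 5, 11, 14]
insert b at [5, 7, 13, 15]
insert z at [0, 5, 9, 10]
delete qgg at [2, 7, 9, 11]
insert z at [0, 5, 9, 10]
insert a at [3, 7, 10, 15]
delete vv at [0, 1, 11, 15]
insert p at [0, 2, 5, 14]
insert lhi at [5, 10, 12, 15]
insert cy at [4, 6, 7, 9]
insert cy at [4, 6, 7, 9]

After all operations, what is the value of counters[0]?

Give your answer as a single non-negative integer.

Answer: 5

Derivation:
Step 1: insert p at [0, 2, 5, 14] -> counters=[1,0,1,0,0,1,0,0,0,0,0,0,0,0,1,0]
Step 2: insert ak at [1, 2, 4, 10] -> counters=[1,1,2,0,1,1,0,0,0,0,1,0,0,0,1,0]
Step 3: insert lhi at [5, 10, 12, 15] -> counters=[1,1,2,0,1,2,0,0,0,0,2,0,1,0,1,1]
Step 4: insert sgr at [6, 12, 13, 14] -> counters=[1,1,2,0,1,2,1,0,0,0,2,0,2,1,2,1]
Step 5: insert a at [3, 7, 10, 15] -> counters=[1,1,2,1,1,2,1,1,0,0,3,0,2,1,2,2]
Step 6: insert cy at [4, 6, 7, 9] -> counters=[1,1,2,1,2,2,2,2,0,1,3,0,2,1,2,2]
Step 7: insert qgg at [2, 7, 9, 11] -> counters=[1,1,3,1,2,2,2,3,0,2,3,1,2,1,2,2]
Step 8: insert vv at [0, 1, 11, 15] -> counters=[2,2,3,1,2,2,2,3,0,2,3,2,2,1,2,3]
Step 9: insert ze at [0, 5, 11, 14] -> counters=[3,2,3,1,2,3,2,3,0,2,3,3,2,1,3,3]
Step 10: insert b at [5, 7, 13, 15] -> counters=[3,2,3,1,2,4,2,4,0,2,3,3,2,2,3,4]
Step 11: insert z at [0, 5, 9, 10] -> counters=[4,2,3,1,2,5,2,4,0,3,4,3,2,2,3,4]
Step 12: delete qgg at [2, 7, 9, 11] -> counters=[4,2,2,1,2,5,2,3,0,2,4,2,2,2,3,4]
Step 13: insert z at [0, 5, 9, 10] -> counters=[5,2,2,1,2,6,2,3,0,3,5,2,2,2,3,4]
Step 14: insert a at [3, 7, 10, 15] -> counters=[5,2,2,2,2,6,2,4,0,3,6,2,2,2,3,5]
Step 15: delete vv at [0, 1, 11, 15] -> counters=[4,1,2,2,2,6,2,4,0,3,6,1,2,2,3,4]
Step 16: insert p at [0, 2, 5, 14] -> counters=[5,1,3,2,2,7,2,4,0,3,6,1,2,2,4,4]
Step 17: insert lhi at [5, 10, 12, 15] -> counters=[5,1,3,2,2,8,2,4,0,3,7,1,3,2,4,5]
Step 18: insert cy at [4, 6, 7, 9] -> counters=[5,1,3,2,3,8,3,5,0,4,7,1,3,2,4,5]
Step 19: insert cy at [4, 6, 7, 9] -> counters=[5,1,3,2,4,8,4,6,0,5,7,1,3,2,4,5]
Final counters=[5,1,3,2,4,8,4,6,0,5,7,1,3,2,4,5] -> counters[0]=5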